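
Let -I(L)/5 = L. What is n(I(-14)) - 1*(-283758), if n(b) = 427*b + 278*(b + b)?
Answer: 352568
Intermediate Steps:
I(L) = -5*L
n(b) = 983*b (n(b) = 427*b + 278*(2*b) = 427*b + 556*b = 983*b)
n(I(-14)) - 1*(-283758) = 983*(-5*(-14)) - 1*(-283758) = 983*70 + 283758 = 68810 + 283758 = 352568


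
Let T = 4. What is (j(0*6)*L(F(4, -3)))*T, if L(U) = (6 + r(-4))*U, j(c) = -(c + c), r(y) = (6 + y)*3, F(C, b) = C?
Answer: 0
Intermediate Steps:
r(y) = 18 + 3*y
j(c) = -2*c
L(U) = 12*U (L(U) = (6 + (18 + 3*(-4)))*U = (6 + (18 - 12))*U = (6 + 6)*U = 12*U)
(j(0*6)*L(F(4, -3)))*T = ((-0*6)*(12*4))*4 = (-2*0*48)*4 = (0*48)*4 = 0*4 = 0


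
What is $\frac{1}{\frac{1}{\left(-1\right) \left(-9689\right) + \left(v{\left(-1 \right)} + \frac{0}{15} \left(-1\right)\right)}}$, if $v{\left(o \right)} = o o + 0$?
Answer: $9690$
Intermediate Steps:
$v{\left(o \right)} = o^{2}$ ($v{\left(o \right)} = o^{2} + 0 = o^{2}$)
$\frac{1}{\frac{1}{\left(-1\right) \left(-9689\right) + \left(v{\left(-1 \right)} + \frac{0}{15} \left(-1\right)\right)}} = \frac{1}{\frac{1}{\left(-1\right) \left(-9689\right) + \left(\left(-1\right)^{2} + \frac{0}{15} \left(-1\right)\right)}} = \frac{1}{\frac{1}{9689 + \left(1 + 0 \cdot \frac{1}{15} \left(-1\right)\right)}} = \frac{1}{\frac{1}{9689 + \left(1 + 0 \left(-1\right)\right)}} = \frac{1}{\frac{1}{9689 + \left(1 + 0\right)}} = \frac{1}{\frac{1}{9689 + 1}} = \frac{1}{\frac{1}{9690}} = 9690$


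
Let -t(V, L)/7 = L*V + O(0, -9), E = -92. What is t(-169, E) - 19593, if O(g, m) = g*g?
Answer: -128429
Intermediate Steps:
O(g, m) = g**2
t(V, L) = -7*L*V (t(V, L) = -7*(L*V + 0**2) = -7*(L*V + 0) = -7*L*V)
t(-169, E) - 19593 = -7*(-92)*(-169) - 19593 = -108836 - 19593 = -128429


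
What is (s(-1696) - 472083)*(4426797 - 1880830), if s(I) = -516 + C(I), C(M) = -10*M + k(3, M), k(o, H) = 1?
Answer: -1160039311946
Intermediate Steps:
C(M) = 1 - 10*M (C(M) = -10*M + 1 = 1 - 10*M)
s(I) = -515 - 10*I (s(I) = -516 + (1 - 10*I) = -515 - 10*I)
(s(-1696) - 472083)*(4426797 - 1880830) = ((-515 - 10*(-1696)) - 472083)*(4426797 - 1880830) = ((-515 + 16960) - 472083)*2545967 = (16445 - 472083)*2545967 = -455638*2545967 = -1160039311946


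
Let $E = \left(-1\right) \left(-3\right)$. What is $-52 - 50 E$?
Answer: $-202$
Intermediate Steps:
$E = 3$
$-52 - 50 E = -52 - 150 = -202$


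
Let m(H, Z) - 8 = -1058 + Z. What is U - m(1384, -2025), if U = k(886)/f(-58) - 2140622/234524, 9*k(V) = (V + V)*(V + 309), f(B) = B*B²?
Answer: 39440920274452/12869563131 ≈ 3064.7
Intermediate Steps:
f(B) = B³
m(H, Z) = -1050 + Z (m(H, Z) = 8 + (-1058 + Z) = -1050 + Z)
k(V) = 2*V*(309 + V)/9 (k(V) = ((V + V)*(V + 309))/9 = ((2*V)*(309 + V))/9 = (2*V*(309 + V))/9 = 2*V*(309 + V)/9)
U = -132986353373/12869563131 (U = ((2/9)*886*(309 + 886))/((-58)³) - 2140622/234524 = ((2/9)*886*1195)/(-195112) - 2140622*1/234524 = (2117540/9)*(-1/195112) - 1070311/117262 = -529385/439002 - 1070311/117262 = -132986353373/12869563131 ≈ -10.333)
U - m(1384, -2025) = -132986353373/12869563131 - (-1050 - 2025) = -132986353373/12869563131 - 1*(-3075) = -132986353373/12869563131 + 3075 = 39440920274452/12869563131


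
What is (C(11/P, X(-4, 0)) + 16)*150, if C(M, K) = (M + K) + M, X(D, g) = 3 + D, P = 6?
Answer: 2800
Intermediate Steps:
C(M, K) = K + 2*M (C(M, K) = (K + M) + M = K + 2*M)
(C(11/P, X(-4, 0)) + 16)*150 = (((3 - 4) + 2*(11/6)) + 16)*150 = ((-1 + 2*(11*(⅙))) + 16)*150 = ((-1 + 2*(11/6)) + 16)*150 = ((-1 + 11/3) + 16)*150 = (8/3 + 16)*150 = (56/3)*150 = 2800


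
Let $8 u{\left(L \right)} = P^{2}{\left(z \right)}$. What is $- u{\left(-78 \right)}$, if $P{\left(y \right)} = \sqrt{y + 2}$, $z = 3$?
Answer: $- \frac{5}{8} \approx -0.625$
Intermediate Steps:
$P{\left(y \right)} = \sqrt{2 + y}$
$u{\left(L \right)} = \frac{5}{8}$ ($u{\left(L \right)} = \frac{\left(\sqrt{2 + 3}\right)^{2}}{8} = \frac{\left(\sqrt{5}\right)^{2}}{8} = \frac{1}{8} \cdot 5 = \frac{5}{8}$)
$- u{\left(-78 \right)} = \left(-1\right) \frac{5}{8} = - \frac{5}{8}$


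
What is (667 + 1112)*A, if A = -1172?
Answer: -2084988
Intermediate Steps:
(667 + 1112)*A = (667 + 1112)*(-1172) = 1779*(-1172) = -2084988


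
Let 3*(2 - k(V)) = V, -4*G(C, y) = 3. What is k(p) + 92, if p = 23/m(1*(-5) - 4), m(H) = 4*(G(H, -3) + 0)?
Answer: 869/9 ≈ 96.556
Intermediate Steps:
G(C, y) = -3/4 (G(C, y) = -1/4*3 = -3/4)
m(H) = -3 (m(H) = 4*(-3/4 + 0) = 4*(-3/4) = -3)
p = -23/3 (p = 23/(-3) = 23*(-1/3) = -23/3 ≈ -7.6667)
k(V) = 2 - V/3
k(p) + 92 = (2 - 1/3*(-23/3)) + 92 = (2 + 23/9) + 92 = 41/9 + 92 = 869/9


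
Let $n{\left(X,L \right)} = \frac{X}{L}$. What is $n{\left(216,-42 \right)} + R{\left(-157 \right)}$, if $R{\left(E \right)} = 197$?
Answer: $\frac{1343}{7} \approx 191.86$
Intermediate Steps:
$n{\left(216,-42 \right)} + R{\left(-157 \right)} = \frac{216}{-42} + 197 = 216 \left(- \frac{1}{42}\right) + 197 = - \frac{36}{7} + 197 = \frac{1343}{7}$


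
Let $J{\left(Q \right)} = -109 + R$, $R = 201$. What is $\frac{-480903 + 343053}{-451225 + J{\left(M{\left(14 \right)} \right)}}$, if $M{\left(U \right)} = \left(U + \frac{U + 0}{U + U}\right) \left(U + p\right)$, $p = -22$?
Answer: $\frac{137850}{451133} \approx 0.30556$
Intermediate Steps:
$M{\left(U \right)} = \left(\frac{1}{2} + U\right) \left(-22 + U\right)$ ($M{\left(U \right)} = \left(U + \frac{U + 0}{U + U}\right) \left(U - 22\right) = \left(U + \frac{U}{2 U}\right) \left(-22 + U\right) = \left(U + U \frac{1}{2 U}\right) \left(-22 + U\right) = \left(U + \frac{1}{2}\right) \left(-22 + U\right) = \left(\frac{1}{2} + U\right) \left(-22 + U\right)$)
$J{\left(Q \right)} = 92$ ($J{\left(Q \right)} = -109 + 201 = 92$)
$\frac{-480903 + 343053}{-451225 + J{\left(M{\left(14 \right)} \right)}} = \frac{-480903 + 343053}{-451225 + 92} = - \frac{137850}{-451133} = \left(-137850\right) \left(- \frac{1}{451133}\right) = \frac{137850}{451133}$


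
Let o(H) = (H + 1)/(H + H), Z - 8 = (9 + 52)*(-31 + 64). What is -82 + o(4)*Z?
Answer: 9449/8 ≈ 1181.1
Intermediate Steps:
Z = 2021 (Z = 8 + (9 + 52)*(-31 + 64) = 8 + 61*33 = 8 + 2013 = 2021)
o(H) = (1 + H)/(2*H) (o(H) = (1 + H)/((2*H)) = (1 + H)*(1/(2*H)) = (1 + H)/(2*H))
-82 + o(4)*Z = -82 + ((1/2)*(1 + 4)/4)*2021 = -82 + ((1/2)*(1/4)*5)*2021 = -82 + (5/8)*2021 = -82 + 10105/8 = 9449/8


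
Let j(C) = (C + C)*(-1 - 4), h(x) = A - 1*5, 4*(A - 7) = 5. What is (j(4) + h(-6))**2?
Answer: 21609/16 ≈ 1350.6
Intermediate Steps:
A = 33/4 (A = 7 + (1/4)*5 = 7 + 5/4 = 33/4 ≈ 8.2500)
h(x) = 13/4 (h(x) = 33/4 - 1*5 = 33/4 - 5 = 13/4)
j(C) = -10*C (j(C) = (2*C)*(-5) = -10*C)
(j(4) + h(-6))**2 = (-10*4 + 13/4)**2 = (-40 + 13/4)**2 = (-147/4)**2 = 21609/16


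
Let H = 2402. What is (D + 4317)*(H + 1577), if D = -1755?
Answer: 10194198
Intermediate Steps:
(D + 4317)*(H + 1577) = (-1755 + 4317)*(2402 + 1577) = 2562*3979 = 10194198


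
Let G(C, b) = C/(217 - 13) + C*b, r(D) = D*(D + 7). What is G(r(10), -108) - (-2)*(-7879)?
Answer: -204703/6 ≈ -34117.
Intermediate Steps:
r(D) = D*(7 + D)
G(C, b) = C/204 + C*b
G(r(10), -108) - (-2)*(-7879) = (10*(7 + 10))*(1/204 - 108) - (-2)*(-7879) = (10*17)*(-22031/204) - 1*15758 = 170*(-22031/204) - 15758 = -110155/6 - 15758 = -204703/6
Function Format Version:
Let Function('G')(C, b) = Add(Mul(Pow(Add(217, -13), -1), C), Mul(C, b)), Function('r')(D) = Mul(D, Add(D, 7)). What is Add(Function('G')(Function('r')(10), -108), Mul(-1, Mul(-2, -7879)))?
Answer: Rational(-204703, 6) ≈ -34117.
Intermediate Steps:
Function('r')(D) = Mul(D, Add(7, D))
Function('G')(C, b) = Add(Mul(Rational(1, 204), C), Mul(C, b)) (Function('G')(C, b) = Add(Mul(Pow(204, -1), C), Mul(C, b)) = Add(Mul(Rational(1, 204), C), Mul(C, b)))
Add(Function('G')(Function('r')(10), -108), Mul(-1, Mul(-2, -7879))) = Add(Mul(Mul(10, Add(7, 10)), Add(Rational(1, 204), -108)), Mul(-1, Mul(-2, -7879))) = Add(Mul(Mul(10, 17), Rational(-22031, 204)), Mul(-1, 15758)) = Add(Mul(170, Rational(-22031, 204)), -15758) = Add(Rational(-110155, 6), -15758) = Rational(-204703, 6)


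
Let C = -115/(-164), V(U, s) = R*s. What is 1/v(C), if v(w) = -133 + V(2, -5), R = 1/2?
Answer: -2/271 ≈ -0.0073801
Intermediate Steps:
R = 1/2 ≈ 0.50000
V(U, s) = s/2
C = 115/164 (C = -115*(-1/164) = 115/164 ≈ 0.70122)
v(w) = -271/2 (v(w) = -133 + (1/2)*(-5) = -133 - 5/2 = -271/2)
1/v(C) = 1/(-271/2) = -2/271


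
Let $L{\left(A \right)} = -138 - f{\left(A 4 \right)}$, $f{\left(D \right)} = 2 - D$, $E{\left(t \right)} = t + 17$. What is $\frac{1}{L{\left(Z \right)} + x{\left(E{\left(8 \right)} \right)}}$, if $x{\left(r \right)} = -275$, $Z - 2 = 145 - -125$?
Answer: $\frac{1}{673} \approx 0.0014859$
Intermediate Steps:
$E{\left(t \right)} = 17 + t$
$Z = 272$ ($Z = 2 + \left(145 - -125\right) = 2 + \left(145 + 125\right) = 2 + 270 = 272$)
$L{\left(A \right)} = -140 + 4 A$ ($L{\left(A \right)} = -138 - \left(2 - A 4\right) = -138 - \left(2 - 4 A\right) = -138 + \left(-2 + 4 A\right) = -140 + 4 A$)
$\frac{1}{L{\left(Z \right)} + x{\left(E{\left(8 \right)} \right)}} = \frac{1}{\left(-140 + 4 \cdot 272\right) - 275} = \frac{1}{\left(-140 + 1088\right) - 275} = \frac{1}{948 - 275} = \frac{1}{673}$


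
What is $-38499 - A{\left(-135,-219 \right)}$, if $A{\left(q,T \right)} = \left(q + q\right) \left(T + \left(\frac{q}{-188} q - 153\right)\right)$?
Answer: $- \frac{15520641}{94} \approx -1.6511 \cdot 10^{5}$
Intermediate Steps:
$A{\left(q,T \right)} = 2 q \left(-153 + T - \frac{q^{2}}{188}\right)$ ($A{\left(q,T \right)} = 2 q \left(T + \left(q \left(- \frac{1}{188}\right) q - 153\right)\right) = 2 q \left(T + \left(- \frac{q}{188} q - 153\right)\right) = 2 q \left(T - \left(153 + \frac{q^{2}}{188}\right)\right) = 2 q \left(-153 + T - \frac{q^{2}}{188}\right)$)
$-38499 - A{\left(-135,-219 \right)} = -38499 - \frac{1}{94} \left(-135\right) \left(-28764 - \left(-135\right)^{2} + 188 \left(-219\right)\right) = -38499 - \frac{1}{94} \left(-135\right) \left(-28764 - 18225 - 41172\right) = -38499 - \frac{1}{94} \left(-135\right) \left(-88161\right) = -38499 - \frac{11901735}{94} = - \frac{15520641}{94}$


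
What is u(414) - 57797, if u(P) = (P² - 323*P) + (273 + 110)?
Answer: -19740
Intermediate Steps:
u(P) = 383 + P² - 323*P (u(P) = (P² - 323*P) + 383 = 383 + P² - 323*P)
u(414) - 57797 = (383 + 414² - 323*414) - 57797 = (383 + 171396 - 133722) - 57797 = 38057 - 57797 = -19740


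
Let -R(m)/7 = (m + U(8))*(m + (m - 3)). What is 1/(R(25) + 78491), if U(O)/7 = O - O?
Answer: 1/70266 ≈ 1.4232e-5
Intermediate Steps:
U(O) = 0 (U(O) = 7*(O - O) = 7*0 = 0)
R(m) = -7*m*(-3 + 2*m) (R(m) = -7*(m + 0)*(m + (m - 3)) = -7*m*(m + (-3 + m)) = -7*m*(-3 + 2*m))
1/(R(25) + 78491) = 1/(7*25*(3 - 2*25) + 78491) = 1/(7*25*(3 - 50) + 78491) = 1/(7*25*(-47) + 78491) = 1/(-8225 + 78491) = 1/70266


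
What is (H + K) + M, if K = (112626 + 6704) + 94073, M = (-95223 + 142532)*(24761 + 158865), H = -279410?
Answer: 8687096427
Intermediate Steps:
M = 8687162434 (M = 47309*183626 = 8687162434)
K = 213403 (K = 119330 + 94073 = 213403)
(H + K) + M = (-279410 + 213403) + 8687162434 = -66007 + 8687162434 = 8687096427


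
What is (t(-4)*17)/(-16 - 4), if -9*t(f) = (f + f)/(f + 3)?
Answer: 34/45 ≈ 0.75556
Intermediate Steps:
t(f) = -2*f/(9*(3 + f)) (t(f) = -(f + f)/(9*(f + 3)) = -2*f/(9*(3 + f)))
(t(-4)*17)/(-16 - 4) = (-2*(-4)/(27 + 9*(-4))*17)/(-16 - 4) = (-2*(-4)/(27 - 36)*17)/(-20) = (-2*(-4)/(-9)*17)*(-1/20) = (-2*(-4)*(-1/9)*17)*(-1/20) = -8/9*17*(-1/20) = -136/9*(-1/20) = 34/45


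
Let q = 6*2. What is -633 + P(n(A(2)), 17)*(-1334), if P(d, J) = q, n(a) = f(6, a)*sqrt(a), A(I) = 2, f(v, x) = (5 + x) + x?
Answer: -16641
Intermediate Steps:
q = 12
f(v, x) = 5 + 2*x
n(a) = sqrt(a)*(5 + 2*a) (n(a) = (5 + 2*a)*sqrt(a) = sqrt(a)*(5 + 2*a))
P(d, J) = 12
-633 + P(n(A(2)), 17)*(-1334) = -633 + 12*(-1334) = -633 - 16008 = -16641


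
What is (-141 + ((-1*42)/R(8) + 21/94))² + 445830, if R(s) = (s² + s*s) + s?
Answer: 4757212011561/10214416 ≈ 4.6574e+5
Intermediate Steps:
R(s) = s + 2*s² (R(s) = (s² + s²) + s = 2*s² + s = s + 2*s²)
(-141 + ((-1*42)/R(8) + 21/94))² + 445830 = (-141 + ((-1*42)/((8*(1 + 2*8))) + 21/94))² + 445830 = (-141 + (-42*1/(8*(1 + 16)) + 21*(1/94)))² + 445830 = (-141 + (-42/(8*17) + 21/94))² + 445830 = (-141 + (-42/136 + 21/94))² + 445830 = (-141 + (-42*1/136 + 21/94))² + 445830 = (-141 + (-21/68 + 21/94))² + 445830 = (-141 - 273/3196)² + 445830 = (-450909/3196)² + 445830 = 203318926281/10214416 + 445830 = 4757212011561/10214416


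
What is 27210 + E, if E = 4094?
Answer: 31304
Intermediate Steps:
27210 + E = 27210 + 4094 = 31304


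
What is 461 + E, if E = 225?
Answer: 686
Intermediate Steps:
461 + E = 461 + 225 = 686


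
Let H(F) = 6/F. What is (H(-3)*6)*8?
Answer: -96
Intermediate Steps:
(H(-3)*6)*8 = ((6/(-3))*6)*8 = ((6*(-⅓))*6)*8 = -2*6*8 = -12*8 = -96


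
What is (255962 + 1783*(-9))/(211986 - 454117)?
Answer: -239915/242131 ≈ -0.99085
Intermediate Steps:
(255962 + 1783*(-9))/(211986 - 454117) = (255962 - 16047)/(-242131) = 239915*(-1/242131) = -239915/242131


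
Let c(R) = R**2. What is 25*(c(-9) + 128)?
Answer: 5225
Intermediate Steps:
25*(c(-9) + 128) = 25*((-9)**2 + 128) = 25*(81 + 128) = 25*209 = 5225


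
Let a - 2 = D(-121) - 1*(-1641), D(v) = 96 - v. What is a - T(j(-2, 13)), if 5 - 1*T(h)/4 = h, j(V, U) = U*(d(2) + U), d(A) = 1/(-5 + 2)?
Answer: 7496/3 ≈ 2498.7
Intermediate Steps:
d(A) = -⅓ (d(A) = 1/(-3) = -⅓)
j(V, U) = U*(-⅓ + U)
a = 1860 (a = 2 + ((96 - 1*(-121)) - 1*(-1641)) = 2 + ((96 + 121) + 1641) = 2 + (217 + 1641) = 2 + 1858 = 1860)
T(h) = 20 - 4*h
a - T(j(-2, 13)) = 1860 - (20 - 52*(-⅓ + 13)) = 1860 - (20 - 52*38/3) = 1860 - (20 - 4*494/3) = 1860 - (20 - 1976/3) = 1860 - 1*(-1916/3) = 1860 + 1916/3 = 7496/3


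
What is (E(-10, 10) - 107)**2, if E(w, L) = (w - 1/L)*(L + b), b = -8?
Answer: 404496/25 ≈ 16180.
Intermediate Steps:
E(w, L) = (-8 + L)*(w - 1/L) (E(w, L) = (w - 1/L)*(L - 8) = (w - 1/L)*(-8 + L) = (-8 + L)*(w - 1/L))
(E(-10, 10) - 107)**2 = ((-1 - 8*(-10) + 8/10 + 10*(-10)) - 107)**2 = ((-1 + 80 + 8*(1/10) - 100) - 107)**2 = ((-1 + 80 + 4/5 - 100) - 107)**2 = (-101/5 - 107)**2 = (-636/5)**2 = 404496/25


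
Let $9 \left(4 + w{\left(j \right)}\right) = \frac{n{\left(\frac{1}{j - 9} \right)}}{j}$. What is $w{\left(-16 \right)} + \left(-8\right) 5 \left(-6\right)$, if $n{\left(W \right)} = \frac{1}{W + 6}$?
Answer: $\frac{5063591}{21456} \approx 236.0$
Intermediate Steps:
$n{\left(W \right)} = \frac{1}{6 + W}$
$w{\left(j \right)} = -4 + \frac{1}{9 j \left(6 + \frac{1}{-9 + j}\right)}$ ($w{\left(j \right)} = -4 + \frac{\frac{1}{6 + \frac{1}{j - 9}} \frac{1}{j}}{9} = -4 + \frac{\frac{1}{6 + \frac{1}{-9 + j}} \frac{1}{j}}{9} = -4 + \frac{\frac{1}{j} \frac{1}{6 + \frac{1}{-9 + j}}}{9} = -4 + \frac{1}{9 j \left(6 + \frac{1}{-9 + j}\right)}$)
$w{\left(-16 \right)} + \left(-8\right) 5 \left(-6\right) = \frac{-9 - 216 \left(-16\right)^{2} + 1909 \left(-16\right)}{9 \left(-16\right) \left(-53 + 6 \left(-16\right)\right)} + \left(-8\right) 5 \left(-6\right) = \frac{1}{9} \left(- \frac{1}{16}\right) \frac{1}{-53 - 96} \left(-9 - 55296 - 30544\right) - -240 = \frac{1}{9} \left(- \frac{1}{16}\right) \frac{1}{-149} \left(-9 - 55296 - 30544\right) + 240 = \frac{1}{9} \left(- \frac{1}{16}\right) \left(- \frac{1}{149}\right) \left(-85849\right) + 240 = - \frac{85849}{21456} + 240 = \frac{5063591}{21456}$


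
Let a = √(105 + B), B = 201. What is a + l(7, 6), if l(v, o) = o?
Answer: 6 + 3*√34 ≈ 23.493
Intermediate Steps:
a = 3*√34 (a = √(105 + 201) = √306 = 3*√34 ≈ 17.493)
a + l(7, 6) = 3*√34 + 6 = 6 + 3*√34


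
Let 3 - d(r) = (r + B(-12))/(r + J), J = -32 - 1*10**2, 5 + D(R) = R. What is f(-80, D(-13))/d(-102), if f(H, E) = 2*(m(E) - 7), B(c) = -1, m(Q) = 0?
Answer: -3276/599 ≈ -5.4691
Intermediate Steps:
D(R) = -5 + R
J = -132 (J = -32 - 1*100 = -32 - 100 = -132)
d(r) = 3 - (-1 + r)/(-132 + r) (d(r) = 3 - (r - 1)/(r - 132) = 3 - (-1 + r)/(-132 + r))
f(H, E) = -14 (f(H, E) = 2*(0 - 7) = 2*(-7) = -14)
f(-80, D(-13))/d(-102) = -14*(-132 - 102)/(-395 + 2*(-102)) = -14*(-234/(-395 - 204)) = -14/((-1/234*(-599))) = -14/599/234 = -14*234/599 = -3276/599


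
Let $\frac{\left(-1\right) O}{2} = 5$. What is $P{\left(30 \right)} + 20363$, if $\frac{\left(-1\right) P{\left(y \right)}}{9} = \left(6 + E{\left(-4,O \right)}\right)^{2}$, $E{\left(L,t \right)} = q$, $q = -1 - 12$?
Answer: $19922$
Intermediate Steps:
$O = -10$ ($O = \left(-2\right) 5 = -10$)
$q = -13$ ($q = -1 - 12 = -13$)
$E{\left(L,t \right)} = -13$
$P{\left(y \right)} = -441$ ($P{\left(y \right)} = - 9 \left(6 - 13\right)^{2} = - 9 \left(-7\right)^{2} = \left(-9\right) 49 = -441$)
$P{\left(30 \right)} + 20363 = -441 + 20363 = 19922$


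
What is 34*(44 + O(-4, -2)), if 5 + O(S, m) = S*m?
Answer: 1598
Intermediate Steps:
O(S, m) = -5 + S*m
34*(44 + O(-4, -2)) = 34*(44 + (-5 - 4*(-2))) = 34*(44 + (-5 + 8)) = 34*(44 + 3) = 34*47 = 1598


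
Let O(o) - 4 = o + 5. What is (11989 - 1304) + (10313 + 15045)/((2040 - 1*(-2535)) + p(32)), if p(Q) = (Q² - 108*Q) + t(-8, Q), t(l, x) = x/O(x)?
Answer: 940197753/87895 ≈ 10697.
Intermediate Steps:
O(o) = 9 + o (O(o) = 4 + (o + 5) = 4 + (5 + o) = 9 + o)
t(l, x) = x/(9 + x)
p(Q) = Q² - 108*Q + Q/(9 + Q) (p(Q) = (Q² - 108*Q) + Q/(9 + Q) = Q² - 108*Q + Q/(9 + Q))
(11989 - 1304) + (10313 + 15045)/((2040 - 1*(-2535)) + p(32)) = (11989 - 1304) + (10313 + 15045)/((2040 - 1*(-2535)) + 32*(1 + (-108 + 32)*(9 + 32))/(9 + 32)) = 10685 + 25358/((2040 + 2535) + 32*(1 - 76*41)/41) = 10685 + 25358/(4575 + 32*(1/41)*(1 - 3116)) = 10685 + 25358/(4575 + 32*(1/41)*(-3115)) = 10685 + 25358/(4575 - 99680/41) = 10685 + 25358/(87895/41) = 10685 + 25358*(41/87895) = 10685 + 1039678/87895 = 940197753/87895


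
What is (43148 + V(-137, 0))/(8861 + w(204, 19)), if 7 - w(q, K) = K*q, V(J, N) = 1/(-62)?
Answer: 891725/103168 ≈ 8.6434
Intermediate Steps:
V(J, N) = -1/62
w(q, K) = 7 - K*q
(43148 + V(-137, 0))/(8861 + w(204, 19)) = (43148 - 1/62)/(8861 + (7 - 1*19*204)) = 2675175/(62*(8861 + (7 - 3876))) = 2675175/(62*(8861 - 3869)) = (2675175/62)/4992 = (2675175/62)*(1/4992) = 891725/103168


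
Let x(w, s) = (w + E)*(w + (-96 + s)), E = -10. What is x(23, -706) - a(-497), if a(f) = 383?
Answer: -10510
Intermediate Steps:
x(w, s) = (-10 + w)*(-96 + s + w) (x(w, s) = (w - 10)*(w + (-96 + s)) = (-10 + w)*(-96 + s + w))
x(23, -706) - a(-497) = (960 + 23**2 - 106*23 - 10*(-706) - 706*23) - 1*383 = (960 + 529 - 2438 + 7060 - 16238) - 383 = -10127 - 383 = -10510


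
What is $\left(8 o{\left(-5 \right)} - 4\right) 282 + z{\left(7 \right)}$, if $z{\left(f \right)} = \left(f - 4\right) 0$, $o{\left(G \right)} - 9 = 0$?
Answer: $19176$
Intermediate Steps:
$o{\left(G \right)} = 9$ ($o{\left(G \right)} = 9 + 0 = 9$)
$z{\left(f \right)} = 0$ ($z{\left(f \right)} = \left(-4 + f\right) 0 = 0$)
$\left(8 o{\left(-5 \right)} - 4\right) 282 + z{\left(7 \right)} = \left(8 \cdot 9 - 4\right) 282 + 0 = \left(72 - 4\right) 282 + 0 = 68 \cdot 282 + 0 = 19176 + 0 = 19176$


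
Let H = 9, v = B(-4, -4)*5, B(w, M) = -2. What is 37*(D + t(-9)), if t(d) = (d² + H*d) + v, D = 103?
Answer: 3441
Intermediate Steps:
v = -10 (v = -2*5 = -10)
t(d) = -10 + d² + 9*d (t(d) = (d² + 9*d) - 10 = -10 + d² + 9*d)
37*(D + t(-9)) = 37*(103 + (-10 + (-9)² + 9*(-9))) = 37*(103 + (-10 + 81 - 81)) = 37*(103 - 10) = 37*93 = 3441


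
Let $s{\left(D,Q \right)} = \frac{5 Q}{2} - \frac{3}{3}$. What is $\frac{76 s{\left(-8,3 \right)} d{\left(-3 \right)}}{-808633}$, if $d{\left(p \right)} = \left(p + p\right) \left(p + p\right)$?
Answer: $- \frac{17784}{808633} \approx -0.021993$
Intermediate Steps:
$s{\left(D,Q \right)} = -1 + \frac{5 Q}{2}$ ($s{\left(D,Q \right)} = 5 Q \frac{1}{2} - 1 = \frac{5 Q}{2} - 1 = -1 + \frac{5 Q}{2}$)
$d{\left(p \right)} = 4 p^{2}$ ($d{\left(p \right)} = 2 p 2 p = 4 p^{2}$)
$\frac{76 s{\left(-8,3 \right)} d{\left(-3 \right)}}{-808633} = \frac{76 \left(-1 + \frac{5}{2} \cdot 3\right) 4 \left(-3\right)^{2}}{-808633} = 76 \left(-1 + \frac{15}{2}\right) 4 \cdot 9 \left(- \frac{1}{808633}\right) = 76 \cdot \frac{13}{2} \cdot 36 \left(- \frac{1}{808633}\right) = 494 \cdot 36 \left(- \frac{1}{808633}\right) = 17784 \left(- \frac{1}{808633}\right) = - \frac{17784}{808633}$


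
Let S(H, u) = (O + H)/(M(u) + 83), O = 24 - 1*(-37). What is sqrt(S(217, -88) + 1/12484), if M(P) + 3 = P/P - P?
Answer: sqrt(10832120241)/81146 ≈ 1.2826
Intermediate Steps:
M(P) = -2 - P (M(P) = -3 + (P/P - P) = -3 + (1 - P) = -2 - P)
O = 61 (O = 24 + 37 = 61)
S(H, u) = (61 + H)/(81 - u) (S(H, u) = (61 + H)/((-2 - u) + 83) = (61 + H)/(81 - u))
sqrt(S(217, -88) + 1/12484) = sqrt((-61 - 1*217)/(-81 - 88) + 1/12484) = sqrt((-61 - 217)/(-169) + 1/12484) = sqrt(-1/169*(-278) + 1/12484) = sqrt(278/169 + 1/12484) = sqrt(3470721/2109796) = sqrt(10832120241)/81146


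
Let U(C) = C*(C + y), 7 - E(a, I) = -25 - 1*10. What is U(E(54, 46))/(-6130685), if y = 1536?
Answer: -66276/6130685 ≈ -0.010811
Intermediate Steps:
E(a, I) = 42 (E(a, I) = 7 - (-25 - 1*10) = 7 - (-25 - 10) = 7 - 1*(-35) = 7 + 35 = 42)
U(C) = C*(1536 + C) (U(C) = C*(C + 1536) = C*(1536 + C))
U(E(54, 46))/(-6130685) = (42*(1536 + 42))/(-6130685) = (42*1578)*(-1/6130685) = 66276*(-1/6130685) = -66276/6130685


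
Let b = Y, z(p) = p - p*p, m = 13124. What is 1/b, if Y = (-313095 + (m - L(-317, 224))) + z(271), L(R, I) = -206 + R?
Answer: -1/372618 ≈ -2.6837e-6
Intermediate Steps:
z(p) = p - p²
Y = -372618 (Y = (-313095 + (13124 - (-206 - 317))) + 271*(1 - 1*271) = (-313095 + (13124 - 1*(-523))) + 271*(1 - 271) = (-313095 + (13124 + 523)) + 271*(-270) = (-313095 + 13647) - 73170 = -299448 - 73170 = -372618)
b = -372618
1/b = 1/(-372618) = -1/372618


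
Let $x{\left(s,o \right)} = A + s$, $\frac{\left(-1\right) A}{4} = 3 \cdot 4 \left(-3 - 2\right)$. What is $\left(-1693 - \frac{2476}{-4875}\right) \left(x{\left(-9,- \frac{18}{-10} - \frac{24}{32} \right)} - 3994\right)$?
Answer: $\frac{31048132937}{4875} \approx 6.3688 \cdot 10^{6}$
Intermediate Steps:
$A = 240$ ($A = - 4 \cdot 3 \cdot 4 \left(-3 - 2\right) = - 4 \cdot 3 \cdot 4 \left(-5\right) = - 4 \cdot 3 \left(-20\right) = \left(-4\right) \left(-60\right) = 240$)
$x{\left(s,o \right)} = 240 + s$
$\left(-1693 - \frac{2476}{-4875}\right) \left(x{\left(-9,- \frac{18}{-10} - \frac{24}{32} \right)} - 3994\right) = \left(-1693 - \frac{2476}{-4875}\right) \left(\left(240 - 9\right) - 3994\right) = \left(-1693 - - \frac{2476}{4875}\right) \left(231 - 3994\right) = \left(-1693 + \frac{2476}{4875}\right) \left(-3763\right) = \left(- \frac{8250899}{4875}\right) \left(-3763\right) = \frac{31048132937}{4875}$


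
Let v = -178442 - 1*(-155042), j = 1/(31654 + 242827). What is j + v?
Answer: -6422855399/274481 ≈ -23400.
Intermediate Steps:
j = 1/274481 ≈ 3.6432e-6
v = -23400 (v = -178442 + 155042 = -23400)
j + v = 1/274481 - 23400 = -6422855399/274481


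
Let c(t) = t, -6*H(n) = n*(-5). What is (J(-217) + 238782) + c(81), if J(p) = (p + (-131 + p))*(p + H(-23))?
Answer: 2233783/6 ≈ 3.7230e+5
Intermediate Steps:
H(n) = 5*n/6 (H(n) = -n*(-5)/6 = -(-5)*n/6 = 5*n/6)
J(p) = (-131 + 2*p)*(-115/6 + p) (J(p) = (p + (-131 + p))*(p + (⅚)*(-23)) = (-131 + 2*p)*(p - 115/6) = (-131 + 2*p)*(-115/6 + p))
(J(-217) + 238782) + c(81) = ((15065/6 + 2*(-217)² - 508/3*(-217)) + 238782) + 81 = ((15065/6 + 2*47089 + 110236/3) + 238782) + 81 = ((15065/6 + 94178 + 110236/3) + 238782) + 81 = (800605/6 + 238782) + 81 = 2233297/6 + 81 = 2233783/6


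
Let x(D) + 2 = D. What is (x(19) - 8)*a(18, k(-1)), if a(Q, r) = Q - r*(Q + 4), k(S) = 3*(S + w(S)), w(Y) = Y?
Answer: 1350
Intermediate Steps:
x(D) = -2 + D
k(S) = 6*S (k(S) = 3*(S + S) = 3*(2*S) = 6*S)
a(Q, r) = Q - r*(4 + Q)
(x(19) - 8)*a(18, k(-1)) = ((-2 + 19) - 8)*(18 - 24*(-1) - 1*18*6*(-1)) = (17 - 8)*(18 - 4*(-6) - 1*18*(-6)) = 9*(18 + 24 + 108) = 9*150 = 1350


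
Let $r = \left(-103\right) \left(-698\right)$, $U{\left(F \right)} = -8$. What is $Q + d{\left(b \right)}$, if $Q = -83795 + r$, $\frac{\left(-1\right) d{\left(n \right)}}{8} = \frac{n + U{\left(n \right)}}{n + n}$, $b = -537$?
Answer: $- \frac{6393017}{537} \approx -11905.0$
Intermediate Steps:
$r = 71894$
$d{\left(n \right)} = - \frac{4 \left(-8 + n\right)}{n}$ ($d{\left(n \right)} = - 8 \frac{n - 8}{n + n} = - 8 \frac{-8 + n}{2 n} = - \frac{4 \left(-8 + n\right)}{n}$)
$Q = -11901$ ($Q = -83795 + 71894 = -11901$)
$Q + d{\left(b \right)} = -11901 - \left(4 - \frac{32}{-537}\right) = -11901 + \left(-4 + 32 \left(- \frac{1}{537}\right)\right) = -11901 - \frac{2180}{537} = - \frac{6393017}{537}$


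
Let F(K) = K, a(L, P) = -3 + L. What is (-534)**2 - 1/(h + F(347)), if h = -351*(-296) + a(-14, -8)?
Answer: 29720669255/104226 ≈ 2.8516e+5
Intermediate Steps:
h = 103879 (h = -351*(-296) + (-3 - 14) = 103896 - 17 = 103879)
(-534)**2 - 1/(h + F(347)) = (-534)**2 - 1/(103879 + 347) = 285156 - 1/104226 = 29720669255/104226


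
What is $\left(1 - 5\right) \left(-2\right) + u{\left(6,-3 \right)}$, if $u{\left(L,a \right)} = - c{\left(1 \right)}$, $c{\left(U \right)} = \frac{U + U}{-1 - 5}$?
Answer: $\frac{25}{3} \approx 8.3333$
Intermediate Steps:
$c{\left(U \right)} = - \frac{U}{3}$ ($c{\left(U \right)} = \frac{2 U}{-6} = 2 U \left(- \frac{1}{6}\right) = - \frac{U}{3}$)
$u{\left(L,a \right)} = \frac{1}{3}$ ($u{\left(L,a \right)} = - \frac{\left(-1\right) 1}{3} = \left(-1\right) \left(- \frac{1}{3}\right) = \frac{1}{3}$)
$\left(1 - 5\right) \left(-2\right) + u{\left(6,-3 \right)} = \left(1 - 5\right) \left(-2\right) + \frac{1}{3} = \left(-4\right) \left(-2\right) + \frac{1}{3} = 8 + \frac{1}{3} = \frac{25}{3}$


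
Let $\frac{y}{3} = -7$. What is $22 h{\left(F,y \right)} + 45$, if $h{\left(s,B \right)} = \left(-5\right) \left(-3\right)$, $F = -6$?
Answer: $375$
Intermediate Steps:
$y = -21$ ($y = 3 \left(-7\right) = -21$)
$h{\left(s,B \right)} = 15$
$22 h{\left(F,y \right)} + 45 = 22 \cdot 15 + 45 = 330 + 45 = 375$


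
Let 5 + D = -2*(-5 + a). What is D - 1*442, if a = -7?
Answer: -423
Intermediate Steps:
D = 19 (D = -5 - 2*(-5 - 7) = -5 - 2*(-12) = -5 + 24 = 19)
D - 1*442 = 19 - 1*442 = 19 - 442 = -423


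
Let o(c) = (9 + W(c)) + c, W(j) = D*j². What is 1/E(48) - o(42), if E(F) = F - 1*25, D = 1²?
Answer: -41744/23 ≈ -1815.0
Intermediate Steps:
D = 1
W(j) = j² (W(j) = 1*j² = j²)
E(F) = -25 + F (E(F) = F - 25 = -25 + F)
o(c) = 9 + c + c² (o(c) = (9 + c²) + c = 9 + c + c²)
1/E(48) - o(42) = 1/(-25 + 48) - (9 + 42 + 42²) = 1/23 - (9 + 42 + 1764) = 1/23 - 1*1815 = 1/23 - 1815 = -41744/23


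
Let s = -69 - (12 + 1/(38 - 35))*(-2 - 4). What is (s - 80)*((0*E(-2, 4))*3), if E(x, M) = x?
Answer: 0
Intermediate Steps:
s = 5 (s = -69 - (12 + 1/3)*(-6) = -69 - (12 + ⅓)*(-6) = -69 - 37*(-6)/3 = -69 - 1*(-74) = -69 + 74 = 5)
(s - 80)*((0*E(-2, 4))*3) = (5 - 80)*((0*(-2))*3) = -0*3 = -75*0 = 0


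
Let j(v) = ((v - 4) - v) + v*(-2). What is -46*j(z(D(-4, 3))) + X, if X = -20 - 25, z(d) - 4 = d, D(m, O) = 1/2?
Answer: 553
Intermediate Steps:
D(m, O) = ½
z(d) = 4 + d
X = -45
j(v) = -4 - 2*v (j(v) = ((-4 + v) - v) - 2*v = -4 - 2*v)
-46*j(z(D(-4, 3))) + X = -46*(-4 - 2*(4 + ½)) - 45 = -46*(-4 - 2*9/2) - 45 = -46*(-4 - 9) - 45 = -46*(-13) - 45 = 598 - 45 = 553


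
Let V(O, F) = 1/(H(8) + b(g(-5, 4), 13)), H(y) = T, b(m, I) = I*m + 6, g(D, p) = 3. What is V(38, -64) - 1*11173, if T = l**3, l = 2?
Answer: -592168/53 ≈ -11173.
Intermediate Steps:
b(m, I) = 6 + I*m
T = 8 (T = 2**3 = 8)
H(y) = 8
V(O, F) = 1/53 (V(O, F) = 1/(8 + (6 + 13*3)) = 1/(8 + (6 + 39)) = 1/(8 + 45) = 1/53)
V(38, -64) - 1*11173 = 1/53 - 1*11173 = 1/53 - 11173 = -592168/53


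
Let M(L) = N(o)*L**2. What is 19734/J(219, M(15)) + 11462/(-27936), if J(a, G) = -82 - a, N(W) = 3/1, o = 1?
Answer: -277369543/4204368 ≈ -65.972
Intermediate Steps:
N(W) = 3 (N(W) = 3*1 = 3)
M(L) = 3*L**2
19734/J(219, M(15)) + 11462/(-27936) = 19734/(-82 - 1*219) + 11462/(-27936) = 19734/(-82 - 219) + 11462*(-1/27936) = 19734/(-301) - 5731/13968 = 19734*(-1/301) - 5731/13968 = -19734/301 - 5731/13968 = -277369543/4204368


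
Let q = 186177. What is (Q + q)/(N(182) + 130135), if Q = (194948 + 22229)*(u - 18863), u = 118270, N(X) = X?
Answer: 21589100216/130317 ≈ 1.6567e+5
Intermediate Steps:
Q = 21588914039 (Q = (194948 + 22229)*(118270 - 18863) = 217177*99407 = 21588914039)
(Q + q)/(N(182) + 130135) = (21588914039 + 186177)/(182 + 130135) = 21589100216/130317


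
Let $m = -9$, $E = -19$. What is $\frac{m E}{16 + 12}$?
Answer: $\frac{171}{28} \approx 6.1071$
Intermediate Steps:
$\frac{m E}{16 + 12} = \frac{\left(-9\right) \left(-19\right)}{16 + 12} = \frac{171}{28}$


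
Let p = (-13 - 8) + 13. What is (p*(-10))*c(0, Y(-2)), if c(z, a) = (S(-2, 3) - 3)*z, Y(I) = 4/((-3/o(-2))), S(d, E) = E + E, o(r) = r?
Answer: 0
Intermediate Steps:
S(d, E) = 2*E
Y(I) = 8/3 (Y(I) = 4/((-3/(-2))) = 4/((-3*(-1/2))) = 4/(3/2) = 4*(2/3) = 8/3)
c(z, a) = 3*z (c(z, a) = (2*3 - 3)*z = (6 - 3)*z = 3*z)
p = -8 (p = -21 + 13 = -8)
(p*(-10))*c(0, Y(-2)) = (-8*(-10))*(3*0) = 80*0 = 0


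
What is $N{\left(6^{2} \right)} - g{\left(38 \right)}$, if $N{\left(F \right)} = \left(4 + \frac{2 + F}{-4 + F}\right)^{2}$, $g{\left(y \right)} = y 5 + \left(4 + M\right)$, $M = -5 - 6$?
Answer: $- \frac{39959}{256} \approx -156.09$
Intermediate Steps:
$M = -11$ ($M = -5 - 6 = -11$)
$g{\left(y \right)} = -7 + 5 y$ ($g{\left(y \right)} = y 5 + \left(4 - 11\right) = 5 y - 7 = -7 + 5 y$)
$N{\left(F \right)} = \left(4 + \frac{2 + F}{-4 + F}\right)^{2}$
$N{\left(6^{2} \right)} - g{\left(38 \right)} = \frac{\left(-14 + 5 \cdot 6^{2}\right)^{2}}{\left(-4 + 6^{2}\right)^{2}} - \left(-7 + 5 \cdot 38\right) = \frac{\left(-14 + 5 \cdot 36\right)^{2}}{\left(-4 + 36\right)^{2}} - \left(-7 + 190\right) = \frac{\left(-14 + 180\right)^{2}}{1024} - 183 = 166^{2} \cdot \frac{1}{1024} - 183 = 27556 \cdot \frac{1}{1024} - 183 = \frac{6889}{256} - 183 = - \frac{39959}{256}$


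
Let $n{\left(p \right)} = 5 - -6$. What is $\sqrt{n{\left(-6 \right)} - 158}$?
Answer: $7 i \sqrt{3} \approx 12.124 i$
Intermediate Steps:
$n{\left(p \right)} = 11$ ($n{\left(p \right)} = 5 + 6 = 11$)
$\sqrt{n{\left(-6 \right)} - 158} = \sqrt{11 - 158} = \sqrt{-147} = 7 i \sqrt{3}$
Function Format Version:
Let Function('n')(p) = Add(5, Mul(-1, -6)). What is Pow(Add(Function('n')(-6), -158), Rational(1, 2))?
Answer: Mul(7, I, Pow(3, Rational(1, 2))) ≈ Mul(12.124, I)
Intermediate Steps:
Function('n')(p) = 11 (Function('n')(p) = Add(5, 6) = 11)
Pow(Add(Function('n')(-6), -158), Rational(1, 2)) = Pow(Add(11, -158), Rational(1, 2)) = Pow(-147, Rational(1, 2)) = Mul(7, I, Pow(3, Rational(1, 2)))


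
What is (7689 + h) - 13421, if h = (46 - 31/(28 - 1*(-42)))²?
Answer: -17917079/4900 ≈ -3656.5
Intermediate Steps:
h = 10169721/4900 (h = (46 - 31/(28 + 42))² = (46 - 31/70)² = (3189/70)² = 10169721/4900 ≈ 2075.5)
(7689 + h) - 13421 = (7689 + 10169721/4900) - 13421 = 47845821/4900 - 13421 = -17917079/4900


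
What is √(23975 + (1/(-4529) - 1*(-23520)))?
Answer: √974209883766/4529 ≈ 217.93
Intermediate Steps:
√(23975 + (1/(-4529) - 1*(-23520))) = √(23975 + (-1/4529 + 23520)) = √(23975 + 106522079/4529) = √(215104854/4529) = √974209883766/4529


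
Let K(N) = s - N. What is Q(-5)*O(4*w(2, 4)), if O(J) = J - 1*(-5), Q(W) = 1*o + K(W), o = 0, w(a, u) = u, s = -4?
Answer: 21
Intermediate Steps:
K(N) = -4 - N
Q(W) = -4 - W (Q(W) = 1*0 + (-4 - W) = 0 + (-4 - W) = -4 - W)
O(J) = 5 + J (O(J) = J + 5 = 5 + J)
Q(-5)*O(4*w(2, 4)) = (-4 - 1*(-5))*(5 + 4*4) = (-4 + 5)*(5 + 16) = 1*21 = 21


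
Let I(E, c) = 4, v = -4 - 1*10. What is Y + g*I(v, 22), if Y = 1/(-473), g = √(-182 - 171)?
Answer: -1/473 + 4*I*√353 ≈ -0.0021142 + 75.153*I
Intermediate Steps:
v = -14 (v = -4 - 10 = -14)
g = I*√353 (g = √(-353) = I*√353 ≈ 18.788*I)
Y = -1/473 ≈ -0.0021142
Y + g*I(v, 22) = -1/473 + (I*√353)*4 = -1/473 + 4*I*√353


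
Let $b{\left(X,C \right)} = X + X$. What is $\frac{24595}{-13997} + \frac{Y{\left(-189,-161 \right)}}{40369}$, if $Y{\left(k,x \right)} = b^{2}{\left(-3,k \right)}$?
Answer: $- \frac{992371663}{565044893} \approx -1.7563$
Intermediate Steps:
$b{\left(X,C \right)} = 2 X$
$Y{\left(k,x \right)} = 36$ ($Y{\left(k,x \right)} = \left(2 \left(-3\right)\right)^{2} = \left(-6\right)^{2} = 36$)
$\frac{24595}{-13997} + \frac{Y{\left(-189,-161 \right)}}{40369} = \frac{24595}{-13997} + \frac{36}{40369} = 24595 \left(- \frac{1}{13997}\right) + 36 \cdot \frac{1}{40369} = - \frac{24595}{13997} + \frac{36}{40369} = - \frac{992371663}{565044893}$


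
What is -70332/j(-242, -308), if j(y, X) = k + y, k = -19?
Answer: 23444/87 ≈ 269.47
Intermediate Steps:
j(y, X) = -19 + y
-70332/j(-242, -308) = -70332/(-19 - 242) = -70332/(-261) = -70332*(-1/261) = 23444/87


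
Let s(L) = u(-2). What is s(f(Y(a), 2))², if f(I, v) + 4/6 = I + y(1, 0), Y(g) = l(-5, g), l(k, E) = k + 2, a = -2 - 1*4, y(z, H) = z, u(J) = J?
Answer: 4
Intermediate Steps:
a = -6 (a = -2 - 4 = -6)
l(k, E) = 2 + k
Y(g) = -3 (Y(g) = 2 - 5 = -3)
f(I, v) = ⅓ + I (f(I, v) = -⅔ + (I + 1) = -⅔ + (1 + I) = ⅓ + I)
s(L) = -2
s(f(Y(a), 2))² = (-2)² = 4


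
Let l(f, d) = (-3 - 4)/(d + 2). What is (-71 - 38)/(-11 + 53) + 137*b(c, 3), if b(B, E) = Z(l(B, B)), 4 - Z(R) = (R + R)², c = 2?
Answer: -95159/84 ≈ -1132.8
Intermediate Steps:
l(f, d) = -7/(2 + d)
Z(R) = 4 - 4*R² (Z(R) = 4 - (R + R)² = 4 - (2*R)² = 4 - 4*R²)
b(B, E) = 4 - 196/(2 + B)² (b(B, E) = 4 - 4*49/(2 + B)² = 4 - 196/(2 + B)²)
(-71 - 38)/(-11 + 53) + 137*b(c, 3) = (-71 - 38)/(-11 + 53) + 137*(4 - 196/(2 + 2)²) = -109/42 + 137*(4 - 196/4²) = -109*1/42 + 137*(4 - 196*1/16) = -109/42 + 137*(4 - 49/4) = -109/42 + 137*(-33/4) = -109/42 - 4521/4 = -95159/84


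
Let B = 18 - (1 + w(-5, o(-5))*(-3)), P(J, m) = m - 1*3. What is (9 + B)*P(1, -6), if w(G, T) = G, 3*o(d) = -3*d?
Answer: -99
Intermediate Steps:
o(d) = -d (o(d) = (-3*d)/3 = -d)
P(J, m) = -3 + m (P(J, m) = m - 3 = -3 + m)
B = 2 (B = 18 - (1 - 5*(-3)) = 18 - (1 + 15) = 18 - 1*16 = 18 - 16 = 2)
(9 + B)*P(1, -6) = (9 + 2)*(-3 - 6) = 11*(-9) = -99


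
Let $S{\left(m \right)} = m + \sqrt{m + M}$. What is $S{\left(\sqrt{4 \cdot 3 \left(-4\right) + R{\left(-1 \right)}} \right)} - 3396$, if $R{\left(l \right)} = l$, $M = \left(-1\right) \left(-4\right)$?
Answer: $-3396 + \sqrt{4 + 7 i} + 7 i \approx -3393.5 + 8.4252 i$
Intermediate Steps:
$M = 4$
$S{\left(m \right)} = m + \sqrt{4 + m}$ ($S{\left(m \right)} = m + \sqrt{m + 4} = m + \sqrt{4 + m}$)
$S{\left(\sqrt{4 \cdot 3 \left(-4\right) + R{\left(-1 \right)}} \right)} - 3396 = \left(\sqrt{4 \cdot 3 \left(-4\right) - 1} + \sqrt{4 + \sqrt{4 \cdot 3 \left(-4\right) - 1}}\right) - 3396 = \left(\sqrt{12 \left(-4\right) - 1} + \sqrt{4 + \sqrt{12 \left(-4\right) - 1}}\right) - 3396 = \left(\sqrt{-48 - 1} + \sqrt{4 + \sqrt{-48 - 1}}\right) - 3396 = \left(\sqrt{-49} + \sqrt{4 + \sqrt{-49}}\right) - 3396 = \left(7 i + \sqrt{4 + 7 i}\right) - 3396 = \left(\sqrt{4 + 7 i} + 7 i\right) - 3396 = -3396 + \sqrt{4 + 7 i} + 7 i$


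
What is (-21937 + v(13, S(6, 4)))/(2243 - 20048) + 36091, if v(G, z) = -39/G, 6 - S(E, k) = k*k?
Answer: 128524439/3561 ≈ 36092.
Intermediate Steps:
S(E, k) = 6 - k² (S(E, k) = 6 - k*k = 6 - k²)
(-21937 + v(13, S(6, 4)))/(2243 - 20048) + 36091 = (-21937 - 39/13)/(2243 - 20048) + 36091 = (-21937 - 39*1/13)/(-17805) + 36091 = (-21937 - 3)*(-1/17805) + 36091 = -21940*(-1/17805) + 36091 = 4388/3561 + 36091 = 128524439/3561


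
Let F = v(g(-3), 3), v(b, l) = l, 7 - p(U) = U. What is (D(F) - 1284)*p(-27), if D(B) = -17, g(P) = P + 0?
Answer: -44234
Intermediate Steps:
p(U) = 7 - U
g(P) = P
F = 3
(D(F) - 1284)*p(-27) = (-17 - 1284)*(7 - 1*(-27)) = -1301*(7 + 27) = -1301*34 = -44234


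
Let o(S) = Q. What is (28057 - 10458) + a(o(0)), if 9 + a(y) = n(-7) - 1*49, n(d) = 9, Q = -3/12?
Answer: 17550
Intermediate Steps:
Q = -1/4 (Q = -3*1/12 = -1/4 ≈ -0.25000)
o(S) = -1/4
a(y) = -49 (a(y) = -9 + (9 - 1*49) = -9 + (9 - 49) = -9 - 40 = -49)
(28057 - 10458) + a(o(0)) = (28057 - 10458) - 49 = 17599 - 49 = 17550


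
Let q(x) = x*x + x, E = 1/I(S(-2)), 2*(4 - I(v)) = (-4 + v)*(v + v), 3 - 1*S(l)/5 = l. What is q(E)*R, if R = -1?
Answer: 520/271441 ≈ 0.0019157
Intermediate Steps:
S(l) = 15 - 5*l
I(v) = 4 - v*(-4 + v) (I(v) = 4 - (-4 + v)*(v + v)/2 = 4 - (-4 + v)*2*v/2 = 4 - v*(-4 + v))
E = -1/521 (E = 1/(4 - (15 - 5*(-2))**2 + 4*(15 - 5*(-2))) = 1/(4 - (15 + 10)**2 + 4*(15 + 10)) = 1/(4 - 1*25**2 + 4*25) = 1/(4 - 1*625 + 100) = 1/(4 - 625 + 100) = 1/(-521) = -1/521 ≈ -0.0019194)
q(x) = x + x**2 (q(x) = x**2 + x = x + x**2)
q(E)*R = -(1 - 1/521)/521*(-1) = -1/521*520/521*(-1) = -520/271441*(-1) = 520/271441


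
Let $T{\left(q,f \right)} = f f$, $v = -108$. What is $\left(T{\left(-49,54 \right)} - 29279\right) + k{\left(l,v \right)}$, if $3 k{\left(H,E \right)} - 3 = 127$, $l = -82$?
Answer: $- \frac{78959}{3} \approx -26320.0$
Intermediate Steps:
$k{\left(H,E \right)} = \frac{130}{3}$ ($k{\left(H,E \right)} = 1 + \frac{1}{3} \cdot 127 = 1 + \frac{127}{3} = \frac{130}{3}$)
$T{\left(q,f \right)} = f^{2}$
$\left(T{\left(-49,54 \right)} - 29279\right) + k{\left(l,v \right)} = \left(54^{2} - 29279\right) + \frac{130}{3} = \left(2916 - 29279\right) + \frac{130}{3} = -26363 + \frac{130}{3} = - \frac{78959}{3}$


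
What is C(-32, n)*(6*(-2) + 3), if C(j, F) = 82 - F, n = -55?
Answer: -1233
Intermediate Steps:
C(-32, n)*(6*(-2) + 3) = (82 - 1*(-55))*(6*(-2) + 3) = (82 + 55)*(-12 + 3) = 137*(-9) = -1233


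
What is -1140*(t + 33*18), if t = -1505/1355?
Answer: -183167220/271 ≈ -6.7589e+5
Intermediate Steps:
t = -301/271 (t = -1505*1/1355 = -301/271 ≈ -1.1107)
-1140*(t + 33*18) = -1140*(-301/271 + 33*18) = -1140*(-301/271 + 594) = -1140*160673/271 = -183167220/271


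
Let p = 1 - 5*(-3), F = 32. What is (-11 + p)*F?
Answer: 160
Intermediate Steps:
p = 16 (p = 1 + 15 = 16)
(-11 + p)*F = (-11 + 16)*32 = 5*32 = 160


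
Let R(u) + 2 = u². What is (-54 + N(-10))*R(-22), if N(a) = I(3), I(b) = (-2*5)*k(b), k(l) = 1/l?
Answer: -82904/3 ≈ -27635.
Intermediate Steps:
I(b) = -10/b (I(b) = (-2*5)/b = -10/b)
N(a) = -10/3
R(u) = -2 + u²
(-54 + N(-10))*R(-22) = (-54 - 10/3)*(-2 + (-22)²) = -172*(-2 + 484)/3 = -172/3*482 = -82904/3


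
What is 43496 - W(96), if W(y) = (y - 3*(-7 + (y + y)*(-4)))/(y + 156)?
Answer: 1217619/28 ≈ 43486.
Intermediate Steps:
W(y) = (21 + 25*y)/(156 + y) (W(y) = (y - 3*(-7 + (2*y)*(-4)))/(156 + y) = (y - 3*(-7 - 8*y))/(156 + y) = (y + (21 + 24*y))/(156 + y) = (21 + 25*y)/(156 + y))
43496 - W(96) = 43496 - (21 + 25*96)/(156 + 96) = 43496 - (21 + 2400)/252 = 43496 - 2421/252 = 43496 - 1*269/28 = 43496 - 269/28 = 1217619/28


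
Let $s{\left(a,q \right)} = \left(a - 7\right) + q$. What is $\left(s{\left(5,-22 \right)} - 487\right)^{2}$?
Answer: $261121$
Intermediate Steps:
$s{\left(a,q \right)} = -7 + a + q$ ($s{\left(a,q \right)} = \left(-7 + a\right) + q = -7 + a + q$)
$\left(s{\left(5,-22 \right)} - 487\right)^{2} = \left(\left(-7 + 5 - 22\right) - 487\right)^{2} = \left(-24 - 487\right)^{2} = \left(-511\right)^{2} = 261121$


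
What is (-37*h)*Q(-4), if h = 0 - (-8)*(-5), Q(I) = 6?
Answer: 8880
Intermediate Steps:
h = -40 (h = 0 - 4*10 = 0 - 40 = -40)
(-37*h)*Q(-4) = -37*(-40)*6 = 1480*6 = 8880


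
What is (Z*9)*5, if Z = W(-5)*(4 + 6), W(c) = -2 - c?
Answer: 1350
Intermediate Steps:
Z = 30 (Z = (-2 - 1*(-5))*(4 + 6) = (-2 + 5)*10 = 3*10 = 30)
(Z*9)*5 = (30*9)*5 = 270*5 = 1350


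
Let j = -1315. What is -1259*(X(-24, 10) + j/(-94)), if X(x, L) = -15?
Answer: 119605/94 ≈ 1272.4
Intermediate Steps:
-1259*(X(-24, 10) + j/(-94)) = -1259*(-15 - 1315/(-94)) = -1259*(-15 - 1315*(-1/94)) = -1259*(-15 + 1315/94) = -1259*(-95/94) = 119605/94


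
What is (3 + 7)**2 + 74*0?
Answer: 100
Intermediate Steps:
(3 + 7)**2 + 74*0 = 10**2 + 0 = 100 + 0 = 100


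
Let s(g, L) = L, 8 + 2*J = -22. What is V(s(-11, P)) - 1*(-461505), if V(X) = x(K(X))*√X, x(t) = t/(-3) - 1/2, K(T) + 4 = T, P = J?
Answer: 461505 + 35*I*√15/6 ≈ 4.6151e+5 + 22.592*I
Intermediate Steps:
J = -15 (J = -4 + (½)*(-22) = -4 - 11 = -15)
P = -15
K(T) = -4 + T
x(t) = -½ - t/3 (x(t) = t*(-⅓) - 1*½ = -t/3 - ½ = -½ - t/3)
V(X) = √X*(⅚ - X/3) (V(X) = (-½ - (-4 + X)/3)*√X = (-½ + (4/3 - X/3))*√X = (⅚ - X/3)*√X = √X*(⅚ - X/3))
V(s(-11, P)) - 1*(-461505) = √(-15)*(5 - 2*(-15))/6 - 1*(-461505) = (I*√15)*(5 + 30)/6 + 461505 = (⅙)*(I*√15)*35 + 461505 = 35*I*√15/6 + 461505 = 461505 + 35*I*√15/6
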